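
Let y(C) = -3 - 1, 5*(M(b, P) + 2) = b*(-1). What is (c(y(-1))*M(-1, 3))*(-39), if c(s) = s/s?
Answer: 351/5 ≈ 70.200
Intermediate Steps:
M(b, P) = -2 - b/5 (M(b, P) = -2 + (b*(-1))/5 = -2 + (-b)/5 = -2 - b/5)
y(C) = -4
c(s) = 1
(c(y(-1))*M(-1, 3))*(-39) = (1*(-2 - 1/5*(-1)))*(-39) = (1*(-2 + 1/5))*(-39) = (1*(-9/5))*(-39) = -9/5*(-39) = 351/5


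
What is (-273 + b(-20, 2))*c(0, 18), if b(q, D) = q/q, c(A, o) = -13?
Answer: 3536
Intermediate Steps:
b(q, D) = 1
(-273 + b(-20, 2))*c(0, 18) = (-273 + 1)*(-13) = -272*(-13) = 3536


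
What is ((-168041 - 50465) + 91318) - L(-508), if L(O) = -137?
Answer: -127051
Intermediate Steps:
((-168041 - 50465) + 91318) - L(-508) = ((-168041 - 50465) + 91318) - 1*(-137) = (-218506 + 91318) + 137 = -127188 + 137 = -127051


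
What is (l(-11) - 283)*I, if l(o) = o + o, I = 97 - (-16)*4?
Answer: -49105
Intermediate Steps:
I = 161 (I = 97 - 1*(-64) = 97 + 64 = 161)
l(o) = 2*o
(l(-11) - 283)*I = (2*(-11) - 283)*161 = (-22 - 283)*161 = -305*161 = -49105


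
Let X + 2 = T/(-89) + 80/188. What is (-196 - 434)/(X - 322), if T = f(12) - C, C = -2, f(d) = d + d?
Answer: 146405/75263 ≈ 1.9452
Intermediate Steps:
f(d) = 2*d
T = 26 (T = 2*12 - 1*(-2) = 24 + 2 = 26)
X = -7808/4183 (X = -2 + (26/(-89) + 80/188) = -2 + (26*(-1/89) + 80*(1/188)) = -2 + (-26/89 + 20/47) = -2 + 558/4183 = -7808/4183 ≈ -1.8666)
(-196 - 434)/(X - 322) = (-196 - 434)/(-7808/4183 - 322) = -630/(-1354734/4183) = -630*(-4183/1354734) = 146405/75263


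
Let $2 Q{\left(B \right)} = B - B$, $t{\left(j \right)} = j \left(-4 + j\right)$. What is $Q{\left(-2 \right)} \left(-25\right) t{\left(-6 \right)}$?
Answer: $0$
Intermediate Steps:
$Q{\left(B \right)} = 0$ ($Q{\left(B \right)} = \frac{B - B}{2} = \frac{1}{2} \cdot 0 = 0$)
$Q{\left(-2 \right)} \left(-25\right) t{\left(-6 \right)} = 0 \left(-25\right) \left(- 6 \left(-4 - 6\right)\right) = 0 \left(\left(-6\right) \left(-10\right)\right) = 0 \cdot 60 = 0$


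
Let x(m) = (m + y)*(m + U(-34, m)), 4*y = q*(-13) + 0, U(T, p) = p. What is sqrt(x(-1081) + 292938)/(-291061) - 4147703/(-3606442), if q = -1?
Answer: 592529/515206 - sqrt(10492134)/582122 ≈ 1.1445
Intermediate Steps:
y = 13/4 (y = (-1*(-13) + 0)/4 = (13 + 0)/4 = (1/4)*13 = 13/4 ≈ 3.2500)
x(m) = 2*m*(13/4 + m) (x(m) = (m + 13/4)*(m + m) = (13/4 + m)*(2*m) = 2*m*(13/4 + m))
sqrt(x(-1081) + 292938)/(-291061) - 4147703/(-3606442) = sqrt((1/2)*(-1081)*(13 + 4*(-1081)) + 292938)/(-291061) - 4147703/(-3606442) = sqrt((1/2)*(-1081)*(13 - 4324) + 292938)*(-1/291061) - 4147703*(-1/3606442) = sqrt((1/2)*(-1081)*(-4311) + 292938)*(-1/291061) + 592529/515206 = sqrt(4660191/2 + 292938)*(-1/291061) + 592529/515206 = sqrt(5246067/2)*(-1/291061) + 592529/515206 = (sqrt(10492134)/2)*(-1/291061) + 592529/515206 = -sqrt(10492134)/582122 + 592529/515206 = 592529/515206 - sqrt(10492134)/582122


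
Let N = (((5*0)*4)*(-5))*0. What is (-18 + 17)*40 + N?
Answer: -40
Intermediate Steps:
N = 0 (N = ((0*4)*(-5))*0 = (0*(-5))*0 = 0*0 = 0)
(-18 + 17)*40 + N = (-18 + 17)*40 + 0 = -1*40 + 0 = -40 + 0 = -40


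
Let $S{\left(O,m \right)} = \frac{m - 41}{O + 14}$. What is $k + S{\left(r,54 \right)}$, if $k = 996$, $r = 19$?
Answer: $\frac{32881}{33} \approx 996.39$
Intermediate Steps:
$S{\left(O,m \right)} = \frac{-41 + m}{14 + O}$
$k + S{\left(r,54 \right)} = 996 + \frac{-41 + 54}{14 + 19} = 996 + \frac{1}{33} \cdot 13 = 996 + \frac{13}{33} = \frac{32881}{33}$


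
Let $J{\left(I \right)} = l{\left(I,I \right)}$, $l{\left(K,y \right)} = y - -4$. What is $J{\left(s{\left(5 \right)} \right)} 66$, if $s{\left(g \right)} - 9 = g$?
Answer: $1188$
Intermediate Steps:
$l{\left(K,y \right)} = 4 + y$ ($l{\left(K,y \right)} = y + 4 = 4 + y$)
$s{\left(g \right)} = 9 + g$
$J{\left(I \right)} = 4 + I$
$J{\left(s{\left(5 \right)} \right)} 66 = \left(4 + \left(9 + 5\right)\right) 66 = \left(4 + 14\right) 66 = 18 \cdot 66 = 1188$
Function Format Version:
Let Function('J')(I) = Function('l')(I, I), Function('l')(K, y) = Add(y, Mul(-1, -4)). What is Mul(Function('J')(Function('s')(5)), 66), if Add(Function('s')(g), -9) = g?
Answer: 1188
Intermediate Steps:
Function('l')(K, y) = Add(4, y) (Function('l')(K, y) = Add(y, 4) = Add(4, y))
Function('s')(g) = Add(9, g)
Function('J')(I) = Add(4, I)
Mul(Function('J')(Function('s')(5)), 66) = Mul(Add(4, Add(9, 5)), 66) = Mul(Add(4, 14), 66) = Mul(18, 66) = 1188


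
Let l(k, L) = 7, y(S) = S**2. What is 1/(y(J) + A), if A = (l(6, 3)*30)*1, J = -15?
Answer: 1/435 ≈ 0.0022989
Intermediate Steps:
A = 210 (A = (7*30)*1 = 210*1 = 210)
1/(y(J) + A) = 1/((-15)**2 + 210) = 1/(225 + 210) = 1/435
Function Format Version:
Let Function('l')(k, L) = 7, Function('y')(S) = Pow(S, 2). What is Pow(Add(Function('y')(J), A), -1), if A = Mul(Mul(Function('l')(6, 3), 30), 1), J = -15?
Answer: Rational(1, 435) ≈ 0.0022989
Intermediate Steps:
A = 210 (A = Mul(Mul(7, 30), 1) = Mul(210, 1) = 210)
Pow(Add(Function('y')(J), A), -1) = Pow(Add(Pow(-15, 2), 210), -1) = Pow(Add(225, 210), -1) = Pow(435, -1) = Rational(1, 435)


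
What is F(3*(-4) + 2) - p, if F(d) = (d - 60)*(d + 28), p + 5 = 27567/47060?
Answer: -59087867/47060 ≈ -1255.6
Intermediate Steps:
p = -207733/47060 (p = -5 + 27567/47060 = -207733/47060 ≈ -4.4142)
F(d) = (-60 + d)*(28 + d)
F(3*(-4) + 2) - p = (-1680 + (3*(-4) + 2)**2 - 32*(3*(-4) + 2)) - 1*(-207733/47060) = (-1680 + (-12 + 2)**2 - 32*(-12 + 2)) + 207733/47060 = (-1680 + (-10)**2 - 32*(-10)) + 207733/47060 = (-1680 + 100 + 320) + 207733/47060 = -1260 + 207733/47060 = -59087867/47060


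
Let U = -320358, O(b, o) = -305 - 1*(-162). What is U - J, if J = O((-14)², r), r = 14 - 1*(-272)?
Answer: -320215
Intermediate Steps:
r = 286 (r = 14 + 272 = 286)
O(b, o) = -143 (O(b, o) = -305 + 162 = -143)
J = -143
U - J = -320358 - 1*(-143) = -320358 + 143 = -320215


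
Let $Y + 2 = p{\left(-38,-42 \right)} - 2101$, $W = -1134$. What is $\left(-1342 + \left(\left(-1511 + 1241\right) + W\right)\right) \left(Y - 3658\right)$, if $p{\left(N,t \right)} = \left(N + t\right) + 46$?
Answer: $15913070$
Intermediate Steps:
$p{\left(N,t \right)} = 46 + N + t$
$Y = -2137$ ($Y = -2 - 2135 = -2137$)
$\left(-1342 + \left(\left(-1511 + 1241\right) + W\right)\right) \left(Y - 3658\right) = \left(-1342 + \left(\left(-1511 + 1241\right) - 1134\right)\right) \left(-2137 - 3658\right) = \left(-1342 - 1404\right) \left(-5795\right) = \left(-2746\right) \left(-5795\right) = 15913070$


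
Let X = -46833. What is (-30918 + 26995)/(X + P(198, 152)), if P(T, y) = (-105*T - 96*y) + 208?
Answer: 3923/82007 ≈ 0.047837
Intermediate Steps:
P(T, y) = 208 - 105*T - 96*y
(-30918 + 26995)/(X + P(198, 152)) = (-30918 + 26995)/(-46833 + (208 - 105*198 - 96*152)) = -3923/(-46833 + (208 - 20790 - 14592)) = -3923/(-46833 - 35174) = -3923/(-82007) = -3923*(-1/82007) = 3923/82007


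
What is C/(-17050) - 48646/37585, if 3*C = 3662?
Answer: -262587917/192247275 ≈ -1.3659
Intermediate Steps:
C = 3662/3 (C = (1/3)*3662 = 3662/3 ≈ 1220.7)
C/(-17050) - 48646/37585 = (3662/3)/(-17050) - 48646/37585 = (3662/3)*(-1/17050) - 48646*1/37585 = -1831/25575 - 48646/37585 = -262587917/192247275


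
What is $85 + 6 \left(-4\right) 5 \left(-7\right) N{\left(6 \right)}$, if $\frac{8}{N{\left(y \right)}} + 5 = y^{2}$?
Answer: $\frac{9355}{31} \approx 301.77$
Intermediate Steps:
$N{\left(y \right)} = \frac{8}{-5 + y^{2}}$
$85 + 6 \left(-4\right) 5 \left(-7\right) N{\left(6 \right)} = 85 + 6 \left(-4\right) 5 \left(-7\right) \frac{8}{-5 + 6^{2}} = 85 - 24 \left(- 35 \frac{8}{-5 + 36}\right) = 85 - 24 \left(- 35 \cdot \frac{8}{31}\right) = 85 - 24 \left(- 35 \cdot 8 \cdot \frac{1}{31}\right) = 85 - 24 \left(\left(-35\right) \frac{8}{31}\right) = 85 - - \frac{6720}{31} = 85 + \frac{6720}{31} = \frac{9355}{31}$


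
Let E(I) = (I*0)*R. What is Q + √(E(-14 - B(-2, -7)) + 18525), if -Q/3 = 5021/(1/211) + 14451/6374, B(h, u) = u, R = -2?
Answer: -20258482935/6374 + 5*√741 ≈ -3.1782e+6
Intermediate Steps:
E(I) = 0 (E(I) = (I*0)*(-2) = 0*(-2) = 0)
Q = -20258482935/6374 (Q = -3*(5021/(1/211) + 14451/6374) = -3*(5021/(1/211) + 14451*(1/6374)) = -3*(5021*211 + 14451/6374) = -3*(1059431 + 14451/6374) = -3*6752827645/6374 = -20258482935/6374 ≈ -3.1783e+6)
Q + √(E(-14 - B(-2, -7)) + 18525) = -20258482935/6374 + √(0 + 18525) = -20258482935/6374 + √18525 = -20258482935/6374 + 5*√741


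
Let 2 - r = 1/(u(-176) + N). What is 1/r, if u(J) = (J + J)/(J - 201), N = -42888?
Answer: 16168424/32337225 ≈ 0.49999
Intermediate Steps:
u(J) = 2*J/(-201 + J) (u(J) = (2*J)/(-201 + J) = 2*J/(-201 + J))
r = 32337225/16168424 (r = 2 - 1/(2*(-176)/(-201 - 176) - 42888) = 2 - 1/(2*(-176)/(-377) - 42888) = 2 - 1/(2*(-176)*(-1/377) - 42888) = 2 - 1/(352/377 - 42888) = 2 - 1/(-16168424/377) = 2 - 1*(-377/16168424) = 2 + 377/16168424 = 32337225/16168424 ≈ 2.0000)
1/r = 1/(32337225/16168424) = 16168424/32337225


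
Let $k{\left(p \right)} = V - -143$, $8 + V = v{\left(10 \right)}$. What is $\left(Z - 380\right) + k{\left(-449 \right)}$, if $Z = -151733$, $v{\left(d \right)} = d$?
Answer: $-151968$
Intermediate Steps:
$V = 2$ ($V = -8 + 10 = 2$)
$k{\left(p \right)} = 145$ ($k{\left(p \right)} = 2 - -143 = 2 + 143 = 145$)
$\left(Z - 380\right) + k{\left(-449 \right)} = \left(-151733 - 380\right) + 145 = -152113 + 145 = -151968$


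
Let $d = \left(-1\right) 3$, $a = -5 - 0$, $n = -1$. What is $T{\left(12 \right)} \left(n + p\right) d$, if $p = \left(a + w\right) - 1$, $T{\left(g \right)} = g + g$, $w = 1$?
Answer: $432$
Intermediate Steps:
$T{\left(g \right)} = 2 g$
$a = -5$ ($a = -5 + 0 = -5$)
$p = -5$ ($p = \left(-5 + 1\right) - 1 = -4 - 1 = -5$)
$d = -3$
$T{\left(12 \right)} \left(n + p\right) d = 2 \cdot 12 \left(-1 - 5\right) \left(-3\right) = 24 \left(\left(-6\right) \left(-3\right)\right) = 24 \cdot 18 = 432$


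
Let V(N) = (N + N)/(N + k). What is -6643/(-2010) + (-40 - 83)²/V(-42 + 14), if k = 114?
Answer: -653706733/28140 ≈ -23231.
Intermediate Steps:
V(N) = 2*N/(114 + N) (V(N) = (N + N)/(N + 114) = (2*N)/(114 + N) = 2*N/(114 + N))
-6643/(-2010) + (-40 - 83)²/V(-42 + 14) = -6643/(-2010) + (-40 - 83)²/((2*(-42 + 14)/(114 + (-42 + 14)))) = -6643*(-1/2010) + (-123)²/((2*(-28)/(114 - 28))) = 6643/2010 + 15129/((2*(-28)/86)) = 6643/2010 + 15129/((2*(-28)*(1/86))) = 6643/2010 + 15129/(-28/43) = 6643/2010 + 15129*(-43/28) = 6643/2010 - 650547/28 = -653706733/28140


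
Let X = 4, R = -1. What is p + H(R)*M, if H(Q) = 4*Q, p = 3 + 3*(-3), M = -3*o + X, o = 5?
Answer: 38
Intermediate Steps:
M = -11 (M = -3*5 + 4 = -15 + 4 = -11)
p = -6 (p = 3 - 9 = -6)
p + H(R)*M = -6 + (4*(-1))*(-11) = -6 - 4*(-11) = -6 + 44 = 38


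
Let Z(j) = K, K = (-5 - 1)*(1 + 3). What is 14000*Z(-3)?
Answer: -336000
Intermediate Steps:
K = -24 (K = -6*4 = -24)
Z(j) = -24
14000*Z(-3) = 14000*(-24) = -336000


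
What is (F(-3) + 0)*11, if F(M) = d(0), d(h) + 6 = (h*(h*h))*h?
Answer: -66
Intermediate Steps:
d(h) = -6 + h**4 (d(h) = -6 + (h*(h*h))*h = -6 + (h*h**2)*h = -6 + h**3*h = -6 + h**4)
F(M) = -6 (F(M) = -6 + 0**4 = -6 + 0 = -6)
(F(-3) + 0)*11 = (-6 + 0)*11 = -6*11 = -66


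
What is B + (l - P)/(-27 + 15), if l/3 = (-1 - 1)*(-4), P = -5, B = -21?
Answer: -281/12 ≈ -23.417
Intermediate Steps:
l = 24 (l = 3*((-1 - 1)*(-4)) = 3*(-2*(-4)) = 3*8 = 24)
B + (l - P)/(-27 + 15) = -21 + (24 - 1*(-5))/(-27 + 15) = -21 + (24 + 5)/(-12) = -21 + 29*(-1/12) = -21 - 29/12 = -281/12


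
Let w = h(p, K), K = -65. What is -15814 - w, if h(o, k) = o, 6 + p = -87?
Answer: -15721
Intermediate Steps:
p = -93 (p = -6 - 87 = -93)
w = -93
-15814 - w = -15814 - 1*(-93) = -15814 + 93 = -15721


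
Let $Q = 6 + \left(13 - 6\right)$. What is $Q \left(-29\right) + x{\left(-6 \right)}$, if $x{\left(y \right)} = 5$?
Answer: $-372$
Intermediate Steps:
$Q = 13$ ($Q = 6 + 7 = 13$)
$Q \left(-29\right) + x{\left(-6 \right)} = 13 \left(-29\right) + 5 = -377 + 5 = -372$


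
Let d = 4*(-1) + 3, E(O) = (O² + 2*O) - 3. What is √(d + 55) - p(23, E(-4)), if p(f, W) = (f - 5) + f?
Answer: -41 + 3*√6 ≈ -33.652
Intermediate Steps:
E(O) = -3 + O² + 2*O
p(f, W) = -5 + 2*f (p(f, W) = (-5 + f) + f = -5 + 2*f)
d = -1 (d = -4 + 3 = -1)
√(d + 55) - p(23, E(-4)) = √(-1 + 55) - (-5 + 2*23) = √54 - (-5 + 46) = 3*√6 - 1*41 = 3*√6 - 41 = -41 + 3*√6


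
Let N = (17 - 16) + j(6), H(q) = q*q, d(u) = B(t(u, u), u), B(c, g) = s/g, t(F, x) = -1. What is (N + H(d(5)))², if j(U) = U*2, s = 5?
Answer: 196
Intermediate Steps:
j(U) = 2*U
B(c, g) = 5/g
d(u) = 5/u
H(q) = q²
N = 13 (N = (17 - 16) + 2*6 = 1 + 12 = 13)
(N + H(d(5)))² = (13 + (5/5)²)² = (13 + (5*(⅕))²)² = (13 + 1²)² = (13 + 1)² = 14² = 196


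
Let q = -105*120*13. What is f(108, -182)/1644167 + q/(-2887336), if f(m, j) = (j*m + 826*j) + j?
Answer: -3964703795/84772545877 ≈ -0.046769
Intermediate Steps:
f(m, j) = 827*j + j*m (f(m, j) = (826*j + j*m) + j = 827*j + j*m)
q = -163800 (q = -12600*13 = -163800)
f(108, -182)/1644167 + q/(-2887336) = -182*(827 + 108)/1644167 - 163800/(-2887336) = -182*935*(1/1644167) - 163800*(-1/2887336) = -170170*1/1644167 + 20475/360917 = -24310/234881 + 20475/360917 = -3964703795/84772545877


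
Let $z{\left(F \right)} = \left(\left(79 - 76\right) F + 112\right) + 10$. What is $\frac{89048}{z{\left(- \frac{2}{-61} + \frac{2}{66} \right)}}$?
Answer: $\frac{59751208}{81989} \approx 728.77$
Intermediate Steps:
$z{\left(F \right)} = 122 + 3 F$ ($z{\left(F \right)} = \left(\left(79 - 76\right) F + 112\right) + 10 = \left(3 F + 112\right) + 10 = \left(112 + 3 F\right) + 10 = 122 + 3 F$)
$\frac{89048}{z{\left(- \frac{2}{-61} + \frac{2}{66} \right)}} = \frac{89048}{122 + 3 \left(- \frac{2}{-61} + \frac{2}{66}\right)} = \frac{89048}{122 + 3 \left(\left(-2\right) \left(- \frac{1}{61}\right) + 2 \cdot \frac{1}{66}\right)} = \frac{89048}{122 + 3 \left(\frac{2}{61} + \frac{1}{33}\right)} = \frac{89048}{122 + 3 \cdot \frac{127}{2013}} = \frac{89048}{122 + \frac{127}{671}} = \frac{89048}{\frac{81989}{671}} = 89048 \cdot \frac{671}{81989} = \frac{59751208}{81989}$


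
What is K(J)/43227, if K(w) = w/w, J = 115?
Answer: 1/43227 ≈ 2.3134e-5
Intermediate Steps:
K(w) = 1
K(J)/43227 = 1/43227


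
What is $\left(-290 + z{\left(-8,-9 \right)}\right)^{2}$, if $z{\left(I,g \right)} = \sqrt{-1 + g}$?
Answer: $\left(290 - i \sqrt{10}\right)^{2} \approx 84090.0 - 1834.0 i$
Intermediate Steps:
$\left(-290 + z{\left(-8,-9 \right)}\right)^{2} = \left(-290 + \sqrt{-1 - 9}\right)^{2} = \left(-290 + \sqrt{-10}\right)^{2} = \left(-290 + i \sqrt{10}\right)^{2}$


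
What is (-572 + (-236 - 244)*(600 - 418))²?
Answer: 7732036624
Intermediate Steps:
(-572 + (-236 - 244)*(600 - 418))² = (-572 - 480*182)² = (-572 - 87360)² = (-87932)² = 7732036624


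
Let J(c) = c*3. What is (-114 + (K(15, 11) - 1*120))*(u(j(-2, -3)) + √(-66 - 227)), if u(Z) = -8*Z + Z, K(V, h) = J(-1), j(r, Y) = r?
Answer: -3318 - 237*I*√293 ≈ -3318.0 - 4056.8*I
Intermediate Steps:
J(c) = 3*c
K(V, h) = -3 (K(V, h) = 3*(-1) = -3)
u(Z) = -7*Z
(-114 + (K(15, 11) - 1*120))*(u(j(-2, -3)) + √(-66 - 227)) = (-114 + (-3 - 1*120))*(-7*(-2) + √(-66 - 227)) = (-114 + (-3 - 120))*(14 + √(-293)) = (-114 - 123)*(14 + I*√293) = -237*(14 + I*√293) = -3318 - 237*I*√293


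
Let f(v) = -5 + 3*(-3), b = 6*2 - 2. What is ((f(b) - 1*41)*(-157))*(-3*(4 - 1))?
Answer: -77715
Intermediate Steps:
b = 10 (b = 12 - 2 = 10)
f(v) = -14 (f(v) = -5 - 9 = -14)
((f(b) - 1*41)*(-157))*(-3*(4 - 1)) = ((-14 - 1*41)*(-157))*(-3*(4 - 1)) = ((-14 - 41)*(-157))*(-3*3) = -55*(-157)*(-9) = 8635*(-9) = -77715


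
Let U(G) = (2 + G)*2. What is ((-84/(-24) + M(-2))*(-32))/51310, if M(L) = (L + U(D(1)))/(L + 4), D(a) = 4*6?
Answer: -456/25655 ≈ -0.017774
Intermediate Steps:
D(a) = 24
U(G) = 4 + 2*G
M(L) = (52 + L)/(4 + L) (M(L) = (L + (4 + 2*24))/(L + 4) = (L + (4 + 48))/(4 + L) = (L + 52)/(4 + L) = (52 + L)/(4 + L))
((-84/(-24) + M(-2))*(-32))/51310 = ((-84/(-24) + (52 - 2)/(4 - 2))*(-32))/51310 = ((-84*(-1/24) + 50/2)*(-32))*(1/51310) = ((7/2 + (½)*50)*(-32))*(1/51310) = ((7/2 + 25)*(-32))*(1/51310) = ((57/2)*(-32))*(1/51310) = -912*1/51310 = -456/25655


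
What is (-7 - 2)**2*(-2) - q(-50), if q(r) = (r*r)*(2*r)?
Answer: 249838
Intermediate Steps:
q(r) = 2*r**3 (q(r) = r**2*(2*r) = 2*r**3)
(-7 - 2)**2*(-2) - q(-50) = (-7 - 2)**2*(-2) - 2*(-50)**3 = (-9)**2*(-2) - 2*(-125000) = 81*(-2) - 1*(-250000) = -162 + 250000 = 249838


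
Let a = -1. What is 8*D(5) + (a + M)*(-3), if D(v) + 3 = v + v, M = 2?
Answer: 53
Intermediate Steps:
D(v) = -3 + 2*v (D(v) = -3 + (v + v) = -3 + 2*v)
8*D(5) + (a + M)*(-3) = 8*(-3 + 2*5) + (-1 + 2)*(-3) = 8*(-3 + 10) + 1*(-3) = 8*7 - 3 = 56 - 3 = 53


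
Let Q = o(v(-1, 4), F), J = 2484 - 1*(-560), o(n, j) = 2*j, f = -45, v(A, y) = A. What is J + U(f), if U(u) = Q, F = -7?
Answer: 3030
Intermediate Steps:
J = 3044 (J = 2484 + 560 = 3044)
Q = -14 (Q = 2*(-7) = -14)
U(u) = -14
J + U(f) = 3044 - 14 = 3030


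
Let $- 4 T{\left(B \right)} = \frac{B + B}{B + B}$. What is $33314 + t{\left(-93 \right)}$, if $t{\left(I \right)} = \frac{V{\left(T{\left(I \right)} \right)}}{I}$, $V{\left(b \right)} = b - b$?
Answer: $33314$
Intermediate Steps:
$T{\left(B \right)} = - \frac{1}{4}$ ($T{\left(B \right)} = - \frac{\left(B + B\right) \frac{1}{B + B}}{4} = - \frac{2 B \frac{1}{2 B}}{4} = \left(- \frac{1}{4}\right) 1 = - \frac{1}{4}$)
$V{\left(b \right)} = 0$
$t{\left(I \right)} = 0$ ($t{\left(I \right)} = \frac{0}{I} = 0$)
$33314 + t{\left(-93 \right)} = 33314 + 0 = 33314$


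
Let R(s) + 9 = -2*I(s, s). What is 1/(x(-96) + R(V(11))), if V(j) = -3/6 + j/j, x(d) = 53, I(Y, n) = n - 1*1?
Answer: 1/45 ≈ 0.022222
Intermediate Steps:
I(Y, n) = -1 + n (I(Y, n) = n - 1 = -1 + n)
V(j) = 1/2 (V(j) = -3*1/6 + 1 = -1/2 + 1 = 1/2)
R(s) = -7 - 2*s (R(s) = -9 - 2*(-1 + s) = -9 + (2 - 2*s) = -7 - 2*s)
1/(x(-96) + R(V(11))) = 1/(53 + (-7 - 2*1/2)) = 1/(53 + (-7 - 1)) = 1/(53 - 8) = 1/45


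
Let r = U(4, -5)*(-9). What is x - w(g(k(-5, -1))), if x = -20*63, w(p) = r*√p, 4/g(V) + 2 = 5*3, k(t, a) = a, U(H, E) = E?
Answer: -1260 - 90*√13/13 ≈ -1285.0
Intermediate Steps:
r = 45 (r = -5*(-9) = 45)
g(V) = 4/13 (g(V) = 4/(-2 + 5*3) = 4/(-2 + 15) = 4/13)
w(p) = 45*√p
x = -1260
x - w(g(k(-5, -1))) = -1260 - 45*√(4/13) = -1260 - 45*2*√13/13 = -1260 - 90*√13/13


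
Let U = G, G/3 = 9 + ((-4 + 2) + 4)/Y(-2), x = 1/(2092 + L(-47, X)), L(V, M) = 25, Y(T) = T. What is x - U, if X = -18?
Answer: -50807/2117 ≈ -24.000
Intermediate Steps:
x = 1/2117 (x = 1/(2092 + 25) = 1/2117 ≈ 0.00047237)
G = 24 (G = 3*(9 + ((-4 + 2) + 4)/(-2)) = 3*(9 + (-2 + 4)*(-1/2)) = 3*(9 + 2*(-1/2)) = 3*(9 - 1) = 3*8 = 24)
U = 24
x - U = 1/2117 - 1*24 = 1/2117 - 24 = -50807/2117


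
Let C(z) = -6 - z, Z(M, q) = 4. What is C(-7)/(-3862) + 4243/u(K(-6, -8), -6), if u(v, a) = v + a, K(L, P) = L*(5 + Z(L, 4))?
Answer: -8193263/115860 ≈ -70.717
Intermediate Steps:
K(L, P) = 9*L (K(L, P) = L*(5 + 4) = L*9 = 9*L)
u(v, a) = a + v
C(-7)/(-3862) + 4243/u(K(-6, -8), -6) = (-6 - 1*(-7))/(-3862) + 4243/(-6 + 9*(-6)) = (-6 + 7)*(-1/3862) + 4243/(-6 - 54) = 1*(-1/3862) + 4243/(-60) = -1/3862 + 4243*(-1/60) = -1/3862 - 4243/60 = -8193263/115860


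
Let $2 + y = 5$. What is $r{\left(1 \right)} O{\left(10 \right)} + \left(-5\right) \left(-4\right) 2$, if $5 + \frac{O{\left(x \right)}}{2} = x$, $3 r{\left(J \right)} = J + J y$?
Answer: $\frac{160}{3} \approx 53.333$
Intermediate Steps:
$y = 3$ ($y = -2 + 5 = 3$)
$r{\left(J \right)} = \frac{4 J}{3}$ ($r{\left(J \right)} = \frac{J + J 3}{3} = \frac{J + 3 J}{3} = \frac{4 J}{3}$)
$O{\left(x \right)} = -10 + 2 x$
$r{\left(1 \right)} O{\left(10 \right)} + \left(-5\right) \left(-4\right) 2 = \frac{4}{3} \cdot 1 \left(-10 + 2 \cdot 10\right) + \left(-5\right) \left(-4\right) 2 = \frac{4 \left(-10 + 20\right)}{3} + 20 \cdot 2 = \frac{4}{3} \cdot 10 + 40 = \frac{40}{3} + 40 = \frac{160}{3}$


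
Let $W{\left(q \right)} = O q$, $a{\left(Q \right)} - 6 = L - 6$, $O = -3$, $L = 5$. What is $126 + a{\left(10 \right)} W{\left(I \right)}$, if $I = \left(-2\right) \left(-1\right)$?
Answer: $96$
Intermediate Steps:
$I = 2$
$a{\left(Q \right)} = 5$ ($a{\left(Q \right)} = 6 + \left(5 - 6\right) = 6 - 1 = 5$)
$W{\left(q \right)} = - 3 q$
$126 + a{\left(10 \right)} W{\left(I \right)} = 126 + 5 \left(\left(-3\right) 2\right) = 126 + 5 \left(-6\right) = 126 - 30 = 96$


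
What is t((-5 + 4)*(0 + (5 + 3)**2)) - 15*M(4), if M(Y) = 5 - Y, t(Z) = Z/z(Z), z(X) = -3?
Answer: 19/3 ≈ 6.3333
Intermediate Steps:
t(Z) = -Z/3 (t(Z) = Z/(-3) = Z*(-1/3) = -Z/3)
t((-5 + 4)*(0 + (5 + 3)**2)) - 15*M(4) = -(-5 + 4)*(0 + (5 + 3)**2)/3 - 15*(5 - 1*4) = -(-1)*(0 + 8**2)/3 - 15*(5 - 4) = -(-1)*(0 + 64)/3 - 15*1 = -(-1)*64/3 - 15 = -1/3*(-64) - 15 = 64/3 - 15 = 19/3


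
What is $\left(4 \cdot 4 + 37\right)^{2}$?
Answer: $2809$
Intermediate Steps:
$\left(4 \cdot 4 + 37\right)^{2} = \left(16 + 37\right)^{2} = 53^{2} = 2809$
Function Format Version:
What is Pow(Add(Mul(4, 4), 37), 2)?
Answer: 2809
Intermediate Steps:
Pow(Add(Mul(4, 4), 37), 2) = Pow(Add(16, 37), 2) = Pow(53, 2) = 2809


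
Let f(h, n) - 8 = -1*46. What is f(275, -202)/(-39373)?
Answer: 38/39373 ≈ 0.00096513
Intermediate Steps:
f(h, n) = -38 (f(h, n) = 8 - 1*46 = 8 - 46 = -38)
f(275, -202)/(-39373) = -38/(-39373) = -38*(-1/39373) = 38/39373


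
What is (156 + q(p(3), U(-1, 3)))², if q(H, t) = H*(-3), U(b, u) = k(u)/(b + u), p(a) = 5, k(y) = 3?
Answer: 19881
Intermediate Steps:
U(b, u) = 3/(b + u)
q(H, t) = -3*H
(156 + q(p(3), U(-1, 3)))² = (156 - 3*5)² = (156 - 15)² = 141² = 19881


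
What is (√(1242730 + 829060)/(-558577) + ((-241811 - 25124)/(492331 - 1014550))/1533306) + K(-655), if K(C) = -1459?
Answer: -1168252706187491/800721526014 - √2071790/558577 ≈ -1459.0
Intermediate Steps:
(√(1242730 + 829060)/(-558577) + ((-241811 - 25124)/(492331 - 1014550))/1533306) + K(-655) = (√(1242730 + 829060)/(-558577) + ((-241811 - 25124)/(492331 - 1014550))/1533306) - 1459 = (√2071790*(-1/558577) - 266935/(-522219)*(1/1533306)) - 1459 = (-√2071790/558577 - 266935*(-1/522219)*(1/1533306)) - 1459 = (-√2071790/558577 + (266935/522219)*(1/1533306)) - 1459 = (-√2071790/558577 + 266935/800721526014) - 1459 = (266935/800721526014 - √2071790/558577) - 1459 = -1168252706187491/800721526014 - √2071790/558577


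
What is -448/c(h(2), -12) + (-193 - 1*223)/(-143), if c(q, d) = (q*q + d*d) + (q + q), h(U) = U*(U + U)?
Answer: 10/11 ≈ 0.90909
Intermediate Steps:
h(U) = 2*U² (h(U) = U*(2*U) = 2*U²)
c(q, d) = d² + q² + 2*q (c(q, d) = (q² + d²) + 2*q = (d² + q²) + 2*q = d² + q² + 2*q)
-448/c(h(2), -12) + (-193 - 1*223)/(-143) = -448/((-12)² + (2*2²)² + 2*(2*2²)) + (-193 - 1*223)/(-143) = -448/(144 + (2*4)² + 2*(2*4)) + (-193 - 223)*(-1/143) = -448/(144 + 8² + 2*8) - 416*(-1/143) = -448/(144 + 64 + 16) + 32/11 = -448/224 + 32/11 = -448*1/224 + 32/11 = -2 + 32/11 = 10/11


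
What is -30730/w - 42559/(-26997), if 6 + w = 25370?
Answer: 124924333/342375954 ≈ 0.36487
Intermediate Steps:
w = 25364 (w = -6 + 25370 = 25364)
-30730/w - 42559/(-26997) = -30730/25364 - 42559/(-26997) = -30730*1/25364 - 42559*(-1/26997) = -15365/12682 + 42559/26997 = 124924333/342375954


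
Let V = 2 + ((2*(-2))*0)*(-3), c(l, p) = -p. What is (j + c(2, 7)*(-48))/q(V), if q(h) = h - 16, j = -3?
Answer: -333/14 ≈ -23.786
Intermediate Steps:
V = 2 (V = 2 - 4*0*(-3) = 2 + 0*(-3) = 2 + 0 = 2)
q(h) = -16 + h
(j + c(2, 7)*(-48))/q(V) = (-3 - 1*7*(-48))/(-16 + 2) = (-3 - 7*(-48))/(-14) = (-3 + 336)*(-1/14) = 333*(-1/14) = -333/14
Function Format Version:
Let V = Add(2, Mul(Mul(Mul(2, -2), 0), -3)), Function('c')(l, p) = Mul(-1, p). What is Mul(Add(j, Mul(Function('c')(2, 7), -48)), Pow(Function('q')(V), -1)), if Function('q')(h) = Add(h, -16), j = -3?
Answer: Rational(-333, 14) ≈ -23.786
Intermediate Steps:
V = 2 (V = Add(2, Mul(Mul(-4, 0), -3)) = Add(2, Mul(0, -3)) = Add(2, 0) = 2)
Function('q')(h) = Add(-16, h)
Mul(Add(j, Mul(Function('c')(2, 7), -48)), Pow(Function('q')(V), -1)) = Mul(Add(-3, Mul(Mul(-1, 7), -48)), Pow(Add(-16, 2), -1)) = Mul(Add(-3, Mul(-7, -48)), Pow(-14, -1)) = Mul(Add(-3, 336), Rational(-1, 14)) = Mul(333, Rational(-1, 14)) = Rational(-333, 14)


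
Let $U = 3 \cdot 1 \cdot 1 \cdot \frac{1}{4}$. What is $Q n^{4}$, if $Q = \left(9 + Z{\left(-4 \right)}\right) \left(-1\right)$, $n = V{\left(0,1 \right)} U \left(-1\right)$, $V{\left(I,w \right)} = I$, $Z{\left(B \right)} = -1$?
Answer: $0$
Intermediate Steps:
$U = \frac{3}{4}$ ($U = 3 \cdot 1 \cdot \frac{1}{4} = 3 \cdot \frac{1}{4} = \frac{3}{4} \approx 0.75$)
$n = 0$ ($n = 0 \cdot \frac{3}{4} \left(-1\right) = 0 \left(-1\right) = 0$)
$Q = -8$ ($Q = \left(9 - 1\right) \left(-1\right) = 8 \left(-1\right) = -8$)
$Q n^{4} = - 8 \cdot 0^{4} = \left(-8\right) 0 = 0$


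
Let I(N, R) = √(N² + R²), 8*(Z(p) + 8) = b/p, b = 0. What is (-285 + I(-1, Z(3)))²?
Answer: (285 - √65)² ≈ 76695.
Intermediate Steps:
Z(p) = -8 (Z(p) = -8 + (0/p)/8 = -8 + (⅛)*0 = -8 + 0 = -8)
(-285 + I(-1, Z(3)))² = (-285 + √((-1)² + (-8)²))² = (-285 + √(1 + 64))² = (-285 + √65)²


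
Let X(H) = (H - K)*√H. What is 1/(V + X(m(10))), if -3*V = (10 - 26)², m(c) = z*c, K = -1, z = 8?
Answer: 48/291149 + 729*√5/1164596 ≈ 0.0015646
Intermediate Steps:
m(c) = 8*c
X(H) = √H*(1 + H) (X(H) = (H - 1*(-1))*√H = (H + 1)*√H = (1 + H)*√H = √H*(1 + H))
V = -256/3 (V = -(10 - 26)²/3 = -⅓*(-16)² = -⅓*256 = -256/3 ≈ -85.333)
1/(V + X(m(10))) = 1/(-256/3 + √(8*10)*(1 + 8*10)) = 1/(-256/3 + √80*(1 + 80)) = 1/(-256/3 + (4*√5)*81) = 1/(-256/3 + 324*√5)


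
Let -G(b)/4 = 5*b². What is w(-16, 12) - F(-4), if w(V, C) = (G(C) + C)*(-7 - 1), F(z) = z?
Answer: 22948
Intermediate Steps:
G(b) = -20*b²
w(V, C) = -8*C + 160*C² (w(V, C) = (-20*C² + C)*(-7 - 1) = (C - 20*C²)*(-8) = -8*C + 160*C²)
w(-16, 12) - F(-4) = 8*12*(-1 + 20*12) - 1*(-4) = 8*12*(-1 + 240) + 4 = 8*12*239 + 4 = 22944 + 4 = 22948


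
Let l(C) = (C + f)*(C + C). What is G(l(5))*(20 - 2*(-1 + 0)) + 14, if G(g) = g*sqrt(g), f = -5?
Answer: 14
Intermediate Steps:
l(C) = 2*C*(-5 + C) (l(C) = (C - 5)*(C + C) = (-5 + C)*(2*C) = 2*C*(-5 + C))
G(g) = g**(3/2)
G(l(5))*(20 - 2*(-1 + 0)) + 14 = (2*5*(-5 + 5))**(3/2)*(20 - 2*(-1 + 0)) + 14 = (2*5*0)**(3/2)*(20 - 2*(-1)) + 14 = 0**(3/2)*(20 + 2) + 14 = 0*22 + 14 = 0 + 14 = 14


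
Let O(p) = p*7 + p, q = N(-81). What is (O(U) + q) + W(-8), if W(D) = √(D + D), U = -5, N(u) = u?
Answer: -121 + 4*I ≈ -121.0 + 4.0*I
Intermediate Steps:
q = -81
W(D) = √2*√D (W(D) = √(2*D) = √2*√D)
O(p) = 8*p (O(p) = 7*p + p = 8*p)
(O(U) + q) + W(-8) = (8*(-5) - 81) + √2*√(-8) = (-40 - 81) + √2*(2*I*√2) = -121 + 4*I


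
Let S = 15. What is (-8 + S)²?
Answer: 49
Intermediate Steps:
(-8 + S)² = (-8 + 15)² = 7² = 49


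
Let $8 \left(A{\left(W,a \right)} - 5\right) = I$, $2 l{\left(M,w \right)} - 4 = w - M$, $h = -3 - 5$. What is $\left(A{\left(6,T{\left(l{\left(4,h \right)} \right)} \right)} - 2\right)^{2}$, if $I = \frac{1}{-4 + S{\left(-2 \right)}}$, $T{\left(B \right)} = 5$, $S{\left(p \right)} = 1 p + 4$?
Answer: $\frac{2209}{256} \approx 8.6289$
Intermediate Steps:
$S{\left(p \right)} = 4 + p$ ($S{\left(p \right)} = p + 4 = 4 + p$)
$h = -8$
$l{\left(M,w \right)} = 2 + \frac{w}{2} - \frac{M}{2}$ ($l{\left(M,w \right)} = 2 + \frac{w - M}{2} = 2 - \left(\frac{M}{2} - \frac{w}{2}\right) = 2 + \frac{w}{2} - \frac{M}{2}$)
$I = - \frac{1}{2}$ ($I = \frac{1}{-4 + \left(4 - 2\right)} = \frac{1}{-4 + 2} = \frac{1}{-2} = - \frac{1}{2} \approx -0.5$)
$A{\left(W,a \right)} = \frac{79}{16}$ ($A{\left(W,a \right)} = 5 + \frac{1}{8} \left(- \frac{1}{2}\right) = 5 - \frac{1}{16} = \frac{79}{16}$)
$\left(A{\left(6,T{\left(l{\left(4,h \right)} \right)} \right)} - 2\right)^{2} = \left(\frac{79}{16} - 2\right)^{2} = \left(\frac{47}{16}\right)^{2} = \frac{2209}{256}$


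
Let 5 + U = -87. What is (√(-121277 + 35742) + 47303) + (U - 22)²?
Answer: 60299 + I*√85535 ≈ 60299.0 + 292.46*I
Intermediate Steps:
U = -92 (U = -5 - 87 = -92)
(√(-121277 + 35742) + 47303) + (U - 22)² = (√(-121277 + 35742) + 47303) + (-92 - 22)² = (√(-85535) + 47303) + (-114)² = (I*√85535 + 47303) + 12996 = (47303 + I*√85535) + 12996 = 60299 + I*√85535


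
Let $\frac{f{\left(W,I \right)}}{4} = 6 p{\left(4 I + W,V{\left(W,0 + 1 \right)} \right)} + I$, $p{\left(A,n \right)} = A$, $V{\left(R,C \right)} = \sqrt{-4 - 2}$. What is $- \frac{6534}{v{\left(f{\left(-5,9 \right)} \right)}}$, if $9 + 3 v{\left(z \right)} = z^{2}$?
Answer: $- \frac{242}{7511} \approx -0.032219$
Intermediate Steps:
$V{\left(R,C \right)} = i \sqrt{6}$ ($V{\left(R,C \right)} = \sqrt{-6} = i \sqrt{6}$)
$f{\left(W,I \right)} = 24 W + 100 I$ ($f{\left(W,I \right)} = 4 \left(6 \left(4 I + W\right) + I\right) = 4 \left(6 \left(W + 4 I\right) + I\right) = 4 \left(\left(6 W + 24 I\right) + I\right) = 4 \left(6 W + 25 I\right) = 24 W + 100 I$)
$v{\left(z \right)} = -3 + \frac{z^{2}}{3}$
$- \frac{6534}{v{\left(f{\left(-5,9 \right)} \right)}} = - \frac{6534}{-3 + \frac{\left(24 \left(-5\right) + 100 \cdot 9\right)^{2}}{3}} = - \frac{6534}{-3 + \frac{\left(-120 + 900\right)^{2}}{3}} = - \frac{6534}{-3 + \frac{780^{2}}{3}} = - \frac{6534}{-3 + \frac{1}{3} \cdot 608400} = - \frac{6534}{-3 + 202800} = - \frac{6534}{202797} = \left(-6534\right) \frac{1}{202797} = - \frac{242}{7511}$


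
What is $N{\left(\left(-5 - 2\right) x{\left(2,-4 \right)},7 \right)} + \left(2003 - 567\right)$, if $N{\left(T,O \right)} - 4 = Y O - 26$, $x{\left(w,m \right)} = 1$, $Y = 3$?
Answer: $1435$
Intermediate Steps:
$N{\left(T,O \right)} = -22 + 3 O$ ($N{\left(T,O \right)} = 4 + \left(3 O - 26\right) = 4 + \left(-26 + 3 O\right) = -22 + 3 O$)
$N{\left(\left(-5 - 2\right) x{\left(2,-4 \right)},7 \right)} + \left(2003 - 567\right) = \left(-22 + 3 \cdot 7\right) + \left(2003 - 567\right) = \left(-22 + 21\right) + 1436 = -1 + 1436 = 1435$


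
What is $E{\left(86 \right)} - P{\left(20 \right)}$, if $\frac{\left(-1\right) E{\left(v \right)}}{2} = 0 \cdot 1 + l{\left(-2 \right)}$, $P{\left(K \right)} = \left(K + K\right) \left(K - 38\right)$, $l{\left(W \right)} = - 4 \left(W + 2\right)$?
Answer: $720$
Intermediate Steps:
$l{\left(W \right)} = -8 - 4 W$ ($l{\left(W \right)} = - 4 \left(2 + W\right) = -8 - 4 W$)
$P{\left(K \right)} = 2 K \left(-38 + K\right)$
$E{\left(v \right)} = 0$ ($E{\left(v \right)} = - 2 \left(0 \cdot 1 - 0\right) = - 2 \left(0 + \left(-8 + 8\right)\right) = - 2 \left(0 + 0\right) = \left(-2\right) 0 = 0$)
$E{\left(86 \right)} - P{\left(20 \right)} = 0 - 2 \cdot 20 \left(-38 + 20\right) = 0 - 2 \cdot 20 \left(-18\right) = 0 - -720 = 0 + 720 = 720$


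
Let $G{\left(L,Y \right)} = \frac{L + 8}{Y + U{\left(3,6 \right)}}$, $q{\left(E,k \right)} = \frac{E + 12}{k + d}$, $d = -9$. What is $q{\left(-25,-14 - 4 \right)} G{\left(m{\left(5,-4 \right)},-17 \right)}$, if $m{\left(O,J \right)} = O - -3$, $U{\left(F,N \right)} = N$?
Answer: $- \frac{208}{297} \approx -0.70034$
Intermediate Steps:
$q{\left(E,k \right)} = \frac{12 + E}{-9 + k}$ ($q{\left(E,k \right)} = \frac{E + 12}{k - 9} = \frac{12 + E}{-9 + k}$)
$m{\left(O,J \right)} = 3 + O$ ($m{\left(O,J \right)} = O + 3 = 3 + O$)
$G{\left(L,Y \right)} = \frac{8 + L}{6 + Y}$ ($G{\left(L,Y \right)} = \frac{L + 8}{Y + 6} = \frac{8 + L}{6 + Y}$)
$q{\left(-25,-14 - 4 \right)} G{\left(m{\left(5,-4 \right)},-17 \right)} = \frac{12 - 25}{-9 - 18} \frac{8 + \left(3 + 5\right)}{6 - 17} = \frac{1}{-9 - 18} \left(-13\right) \frac{8 + 8}{-11} = \frac{1}{-9 - 18} \left(-13\right) \left(\left(- \frac{1}{11}\right) 16\right) = \frac{1}{-27} \left(-13\right) \left(- \frac{16}{11}\right) = \left(- \frac{1}{27}\right) \left(-13\right) \left(- \frac{16}{11}\right) = \frac{13}{27} \left(- \frac{16}{11}\right) = - \frac{208}{297}$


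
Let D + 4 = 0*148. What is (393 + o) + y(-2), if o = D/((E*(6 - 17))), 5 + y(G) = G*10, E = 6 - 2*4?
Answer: 4046/11 ≈ 367.82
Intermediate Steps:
E = -2 (E = 6 - 8 = -2)
D = -4 (D = -4 + 0*148 = -4 + 0 = -4)
y(G) = -5 + 10*G (y(G) = -5 + G*10 = -5 + 10*G)
o = -2/11 (o = -4*(-1/(2*(6 - 17))) = -4/((-2*(-11))) = -4/22 = -4*1/22 = -2/11 ≈ -0.18182)
(393 + o) + y(-2) = (393 - 2/11) + (-5 + 10*(-2)) = 4321/11 + (-5 - 20) = 4321/11 - 25 = 4046/11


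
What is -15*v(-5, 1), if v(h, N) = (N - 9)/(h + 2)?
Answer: -40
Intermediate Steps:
v(h, N) = (-9 + N)/(2 + h)
-15*v(-5, 1) = -15*(-9 + 1)/(2 - 5) = -15*(-8)/(-3) = -(-5)*(-8) = -15*8/3 = -40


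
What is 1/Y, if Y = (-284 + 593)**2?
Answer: 1/95481 ≈ 1.0473e-5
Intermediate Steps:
Y = 95481 (Y = 309**2 = 95481)
1/Y = 1/95481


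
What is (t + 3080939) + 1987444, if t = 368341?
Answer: 5436724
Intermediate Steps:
(t + 3080939) + 1987444 = (368341 + 3080939) + 1987444 = 3449280 + 1987444 = 5436724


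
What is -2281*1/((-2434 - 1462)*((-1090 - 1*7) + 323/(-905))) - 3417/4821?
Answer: -4410277784887/6217722070176 ≈ -0.70931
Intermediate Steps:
-2281*1/((-2434 - 1462)*((-1090 - 1*7) + 323/(-905))) - 3417/4821 = -2281*(-1/(3896*((-1090 - 7) + 323*(-1/905)))) - 3417*1/4821 = -2281*(-1/(3896*(-1097 - 323/905))) - 1139/1607 = -2281/((-993108/905*(-3896))) - 1139/1607 = -2281/3869148768/905 - 1139/1607 = -2281*905/3869148768 - 1139/1607 = -2064305/3869148768 - 1139/1607 = -4410277784887/6217722070176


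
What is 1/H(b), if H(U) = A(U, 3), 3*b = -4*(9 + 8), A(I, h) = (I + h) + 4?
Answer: -3/47 ≈ -0.063830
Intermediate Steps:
A(I, h) = 4 + I + h
b = -68/3 (b = (-4*(9 + 8))/3 = (-4*17)/3 = (1/3)*(-68) = -68/3 ≈ -22.667)
H(U) = 7 + U (H(U) = 4 + U + 3 = 7 + U)
1/H(b) = 1/(7 - 68/3) = 1/(-47/3) = -3/47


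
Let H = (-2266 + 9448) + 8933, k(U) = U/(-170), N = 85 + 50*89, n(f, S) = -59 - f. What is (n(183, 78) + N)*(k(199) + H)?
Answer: 11760033843/170 ≈ 6.9177e+7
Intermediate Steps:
N = 4535 (N = 85 + 4450 = 4535)
k(U) = -U/170 (k(U) = U*(-1/170) = -U/170)
H = 16115 (H = 7182 + 8933 = 16115)
(n(183, 78) + N)*(k(199) + H) = ((-59 - 1*183) + 4535)*(-1/170*199 + 16115) = ((-59 - 183) + 4535)*(-199/170 + 16115) = (-242 + 4535)*(2739351/170) = 4293*(2739351/170) = 11760033843/170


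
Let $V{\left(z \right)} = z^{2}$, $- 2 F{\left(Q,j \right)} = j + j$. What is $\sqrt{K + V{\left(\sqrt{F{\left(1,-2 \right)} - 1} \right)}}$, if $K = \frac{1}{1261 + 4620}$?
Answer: $\frac{\sqrt{34592042}}{5881} \approx 1.0001$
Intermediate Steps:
$F{\left(Q,j \right)} = - j$ ($F{\left(Q,j \right)} = - \frac{j + j}{2} = - \frac{2 j}{2} = - j$)
$K = \frac{1}{5881} \approx 0.00017004$
$\sqrt{K + V{\left(\sqrt{F{\left(1,-2 \right)} - 1} \right)}} = \sqrt{\frac{1}{5881} + \left(\sqrt{\left(-1\right) \left(-2\right) - 1}\right)^{2}} = \sqrt{\frac{1}{5881} + \left(\sqrt{2 - 1}\right)^{2}} = \sqrt{\frac{1}{5881} + \left(\sqrt{1}\right)^{2}} = \sqrt{\frac{1}{5881} + 1^{2}} = \sqrt{\frac{1}{5881} + 1} = \sqrt{\frac{5882}{5881}} = \frac{\sqrt{34592042}}{5881}$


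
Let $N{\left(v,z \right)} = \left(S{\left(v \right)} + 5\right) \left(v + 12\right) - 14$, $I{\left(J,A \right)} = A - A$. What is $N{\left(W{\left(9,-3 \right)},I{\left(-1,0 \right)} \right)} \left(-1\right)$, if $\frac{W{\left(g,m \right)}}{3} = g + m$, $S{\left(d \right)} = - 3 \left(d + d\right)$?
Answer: $3104$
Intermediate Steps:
$I{\left(J,A \right)} = 0$
$S{\left(d \right)} = - 6 d$ ($S{\left(d \right)} = - 3 \cdot 2 d = - 6 d$)
$W{\left(g,m \right)} = 3 g + 3 m$ ($W{\left(g,m \right)} = 3 \left(g + m\right) = 3 g + 3 m$)
$N{\left(v,z \right)} = -14 + \left(5 - 6 v\right) \left(12 + v\right)$ ($N{\left(v,z \right)} = \left(- 6 v + 5\right) \left(v + 12\right) - 14 = \left(5 - 6 v\right) \left(12 + v\right) - 14 = -14 + \left(5 - 6 v\right) \left(12 + v\right)$)
$N{\left(W{\left(9,-3 \right)},I{\left(-1,0 \right)} \right)} \left(-1\right) = \left(46 - 67 \left(3 \cdot 9 + 3 \left(-3\right)\right) - 6 \left(3 \cdot 9 + 3 \left(-3\right)\right)^{2}\right) \left(-1\right) = \left(46 - 67 \left(27 - 9\right) - 6 \left(27 - 9\right)^{2}\right) \left(-1\right) = \left(46 - 1206 - 6 \cdot 18^{2}\right) \left(-1\right) = \left(46 - 1206 - 1944\right) \left(-1\right) = \left(-3104\right) \left(-1\right) = 3104$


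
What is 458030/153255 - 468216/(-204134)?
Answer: 2360799130/446922231 ≈ 5.2823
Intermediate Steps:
458030/153255 - 468216/(-204134) = 458030*(1/153255) - 468216*(-1/204134) = 91606/30651 + 33444/14581 = 2360799130/446922231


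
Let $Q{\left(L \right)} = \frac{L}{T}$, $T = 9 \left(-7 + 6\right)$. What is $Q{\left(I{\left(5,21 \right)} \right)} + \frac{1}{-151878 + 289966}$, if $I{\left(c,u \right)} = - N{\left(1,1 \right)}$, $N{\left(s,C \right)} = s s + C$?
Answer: $\frac{276185}{1242792} \approx 0.22223$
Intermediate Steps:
$N{\left(s,C \right)} = C + s^{2}$ ($N{\left(s,C \right)} = s^{2} + C = C + s^{2}$)
$T = -9$ ($T = 9 \left(-1\right) = -9$)
$I{\left(c,u \right)} = -2$ ($I{\left(c,u \right)} = - (1 + 1^{2}) = - (1 + 1) = \left(-1\right) 2 = -2$)
$Q{\left(L \right)} = - \frac{L}{9}$ ($Q{\left(L \right)} = \frac{L}{-9} = L \left(- \frac{1}{9}\right) = - \frac{L}{9}$)
$Q{\left(I{\left(5,21 \right)} \right)} + \frac{1}{-151878 + 289966} = \left(- \frac{1}{9}\right) \left(-2\right) + \frac{1}{-151878 + 289966} = \frac{2}{9} + \frac{1}{138088} = \frac{276185}{1242792}$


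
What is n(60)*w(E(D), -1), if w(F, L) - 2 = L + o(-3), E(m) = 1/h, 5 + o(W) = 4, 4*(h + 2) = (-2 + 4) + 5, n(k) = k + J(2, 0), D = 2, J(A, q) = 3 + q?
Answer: 0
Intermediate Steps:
n(k) = 3 + k (n(k) = k + (3 + 0) = k + 3 = 3 + k)
h = -1/4 (h = -2 + ((-2 + 4) + 5)/4 = -2 + (2 + 5)/4 = -2 + (1/4)*7 = -2 + 7/4 = -1/4 ≈ -0.25000)
o(W) = -1 (o(W) = -5 + 4 = -1)
E(m) = -4 (E(m) = 1/(-1/4) = -4)
w(F, L) = 1 + L (w(F, L) = 2 + (L - 1) = 2 + (-1 + L) = 1 + L)
n(60)*w(E(D), -1) = (3 + 60)*(1 - 1) = 63*0 = 0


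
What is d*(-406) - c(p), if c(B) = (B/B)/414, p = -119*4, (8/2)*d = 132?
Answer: -5546773/414 ≈ -13398.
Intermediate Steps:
d = 33 (d = (¼)*132 = 33)
p = -476
c(B) = 1/414 (c(B) = 1*(1/414) = 1/414)
d*(-406) - c(p) = 33*(-406) - 1*1/414 = -13398 - 1/414 = -5546773/414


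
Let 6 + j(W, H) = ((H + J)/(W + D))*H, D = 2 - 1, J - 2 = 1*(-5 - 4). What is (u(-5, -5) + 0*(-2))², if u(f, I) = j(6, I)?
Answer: 324/49 ≈ 6.6122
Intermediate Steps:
J = -7 (J = 2 + 1*(-5 - 4) = 2 + 1*(-9) = 2 - 9 = -7)
D = 1
j(W, H) = -6 + H*(-7 + H)/(1 + W) (j(W, H) = -6 + ((H - 7)/(W + 1))*H = -6 + ((-7 + H)/(1 + W))*H = -6 + H*(-7 + H)/(1 + W))
u(f, I) = -6 - I + I²/7 (u(f, I) = (-6 + I² - 7*I - 6*6)/(1 + 6) = (-6 + I² - 7*I - 36)/7 = (-42 + I² - 7*I)/7 = -6 - I + I²/7)
(u(-5, -5) + 0*(-2))² = ((-6 - 1*(-5) + (⅐)*(-5)²) + 0*(-2))² = ((-6 + 5 + (⅐)*25) + 0)² = ((-6 + 5 + 25/7) + 0)² = (18/7 + 0)² = (18/7)² = 324/49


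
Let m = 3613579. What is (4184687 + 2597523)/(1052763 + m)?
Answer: 3391105/2333171 ≈ 1.4534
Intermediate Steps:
(4184687 + 2597523)/(1052763 + m) = (4184687 + 2597523)/(1052763 + 3613579) = 6782210/4666342 = 6782210*(1/4666342) = 3391105/2333171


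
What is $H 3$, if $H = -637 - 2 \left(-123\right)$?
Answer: $-1173$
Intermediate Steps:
$H = -391$ ($H = -637 - -246 = -637 + 246 = -391$)
$H 3 = \left(-391\right) 3 = -1173$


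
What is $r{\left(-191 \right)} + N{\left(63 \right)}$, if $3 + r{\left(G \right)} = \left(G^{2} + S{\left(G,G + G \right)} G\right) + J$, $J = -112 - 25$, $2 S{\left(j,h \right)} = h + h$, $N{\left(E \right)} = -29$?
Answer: $109274$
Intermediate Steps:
$S{\left(j,h \right)} = h$ ($S{\left(j,h \right)} = \frac{h + h}{2} = \frac{2 h}{2} = h$)
$J = -137$
$r{\left(G \right)} = -140 + 3 G^{2}$ ($r{\left(G \right)} = -3 - \left(137 - G^{2} - \left(G + G\right) G\right) = -3 - \left(137 - G^{2} - 2 G G\right) = -3 + \left(\left(G^{2} + 2 G^{2}\right) - 137\right) = -3 + \left(3 G^{2} - 137\right) = -3 + \left(-137 + 3 G^{2}\right) = -140 + 3 G^{2}$)
$r{\left(-191 \right)} + N{\left(63 \right)} = \left(-140 + 3 \left(-191\right)^{2}\right) - 29 = \left(-140 + 3 \cdot 36481\right) - 29 = \left(-140 + 109443\right) - 29 = 109303 - 29 = 109274$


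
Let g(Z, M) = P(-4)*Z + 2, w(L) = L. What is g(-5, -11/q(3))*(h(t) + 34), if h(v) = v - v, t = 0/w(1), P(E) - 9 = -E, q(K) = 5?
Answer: -2142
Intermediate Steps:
P(E) = 9 - E
g(Z, M) = 2 + 13*Z (g(Z, M) = (9 - 1*(-4))*Z + 2 = (9 + 4)*Z + 2 = 13*Z + 2 = 2 + 13*Z)
t = 0 (t = 0/1 = 0*1 = 0)
h(v) = 0
g(-5, -11/q(3))*(h(t) + 34) = (2 + 13*(-5))*(0 + 34) = (2 - 65)*34 = -63*34 = -2142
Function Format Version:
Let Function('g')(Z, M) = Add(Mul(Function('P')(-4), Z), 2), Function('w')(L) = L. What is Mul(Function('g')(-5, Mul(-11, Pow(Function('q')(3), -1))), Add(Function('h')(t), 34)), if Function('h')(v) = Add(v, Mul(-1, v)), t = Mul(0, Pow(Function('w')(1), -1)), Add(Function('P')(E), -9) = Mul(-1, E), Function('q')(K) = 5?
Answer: -2142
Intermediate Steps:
Function('P')(E) = Add(9, Mul(-1, E))
Function('g')(Z, M) = Add(2, Mul(13, Z)) (Function('g')(Z, M) = Add(Mul(Add(9, Mul(-1, -4)), Z), 2) = Add(Mul(Add(9, 4), Z), 2) = Add(Mul(13, Z), 2) = Add(2, Mul(13, Z)))
t = 0 (t = Mul(0, Pow(1, -1)) = Mul(0, 1) = 0)
Function('h')(v) = 0
Mul(Function('g')(-5, Mul(-11, Pow(Function('q')(3), -1))), Add(Function('h')(t), 34)) = Mul(Add(2, Mul(13, -5)), Add(0, 34)) = Mul(Add(2, -65), 34) = Mul(-63, 34) = -2142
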